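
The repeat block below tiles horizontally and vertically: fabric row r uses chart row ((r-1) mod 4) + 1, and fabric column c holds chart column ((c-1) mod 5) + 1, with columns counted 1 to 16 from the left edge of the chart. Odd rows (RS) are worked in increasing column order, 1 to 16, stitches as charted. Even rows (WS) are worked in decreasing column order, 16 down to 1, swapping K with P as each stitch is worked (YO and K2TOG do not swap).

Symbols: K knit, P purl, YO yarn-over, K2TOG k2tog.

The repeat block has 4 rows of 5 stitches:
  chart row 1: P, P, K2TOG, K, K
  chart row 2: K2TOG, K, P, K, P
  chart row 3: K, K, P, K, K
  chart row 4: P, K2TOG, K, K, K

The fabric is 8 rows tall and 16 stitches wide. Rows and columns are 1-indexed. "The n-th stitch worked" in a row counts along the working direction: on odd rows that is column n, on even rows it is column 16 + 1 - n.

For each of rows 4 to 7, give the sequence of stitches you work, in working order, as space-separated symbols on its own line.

Row 4: chart row 4, WS - tiled (columns 1-16): P K2TOG K K K P K2TOG K K K P K2TOG K K K P; work from column 16 back to 1 with K<->P swapped.
Row 5: chart row 1, RS - tile across columns 1-16 and work as-is.
Row 6: chart row 2, WS - tiled (columns 1-16): K2TOG K P K P K2TOG K P K P K2TOG K P K P K2TOG; work from column 16 back to 1 with K<->P swapped.
Row 7: chart row 3, RS - tile across columns 1-16 and work as-is.

Result:
K P P P K2TOG K P P P K2TOG K P P P K2TOG K
P P K2TOG K K P P K2TOG K K P P K2TOG K K P
K2TOG K P K P K2TOG K P K P K2TOG K P K P K2TOG
K K P K K K K P K K K K P K K K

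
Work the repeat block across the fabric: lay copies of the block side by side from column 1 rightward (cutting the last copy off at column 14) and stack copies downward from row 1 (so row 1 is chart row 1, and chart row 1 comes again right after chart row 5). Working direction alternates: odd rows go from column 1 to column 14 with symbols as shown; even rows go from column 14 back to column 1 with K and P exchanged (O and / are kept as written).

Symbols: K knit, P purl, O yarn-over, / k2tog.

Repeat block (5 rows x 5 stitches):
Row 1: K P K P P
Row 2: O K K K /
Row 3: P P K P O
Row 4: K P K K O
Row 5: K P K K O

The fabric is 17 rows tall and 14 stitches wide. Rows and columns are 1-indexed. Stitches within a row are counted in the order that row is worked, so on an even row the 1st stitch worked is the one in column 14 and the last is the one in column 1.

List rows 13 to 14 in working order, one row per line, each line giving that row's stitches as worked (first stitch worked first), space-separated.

Row 13: chart row 3, RS - tile across columns 1-14 and work as-is.
Row 14: chart row 4, WS - tiled (columns 1-14): K P K K O K P K K O K P K K; work from column 14 back to 1 with K<->P swapped.

== ROWS AS WORKED ==
P P K P O P P K P O P P K P
P P K P O P P K P O P P K P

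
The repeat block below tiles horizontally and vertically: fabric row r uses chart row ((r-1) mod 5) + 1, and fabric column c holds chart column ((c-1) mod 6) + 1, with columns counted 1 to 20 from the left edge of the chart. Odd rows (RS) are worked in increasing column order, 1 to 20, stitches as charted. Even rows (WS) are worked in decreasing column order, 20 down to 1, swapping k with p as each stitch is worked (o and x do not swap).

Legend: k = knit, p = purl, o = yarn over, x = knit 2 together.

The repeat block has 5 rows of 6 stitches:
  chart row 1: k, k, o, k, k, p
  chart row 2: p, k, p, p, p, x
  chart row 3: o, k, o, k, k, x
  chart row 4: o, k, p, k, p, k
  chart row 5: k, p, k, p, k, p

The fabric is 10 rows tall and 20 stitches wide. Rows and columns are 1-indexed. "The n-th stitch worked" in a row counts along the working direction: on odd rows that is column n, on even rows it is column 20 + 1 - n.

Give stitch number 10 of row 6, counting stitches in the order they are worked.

== STITCH ==
p

Derivation:
Row 6 uses chart row ((6-1) mod 5)+1 = 1. Row 6 is even, so WS.
Chart row 1 tiled across columns 1-20: k k o k k p k k o k k p k k o k k p k k
WS row: flip the tiled sequence (start at column 20) and apply k<->p; o and x stay.
Row 6 as worked: p p k p p o p p k p p o p p k p p o p p
Stitch 10 in working order -> p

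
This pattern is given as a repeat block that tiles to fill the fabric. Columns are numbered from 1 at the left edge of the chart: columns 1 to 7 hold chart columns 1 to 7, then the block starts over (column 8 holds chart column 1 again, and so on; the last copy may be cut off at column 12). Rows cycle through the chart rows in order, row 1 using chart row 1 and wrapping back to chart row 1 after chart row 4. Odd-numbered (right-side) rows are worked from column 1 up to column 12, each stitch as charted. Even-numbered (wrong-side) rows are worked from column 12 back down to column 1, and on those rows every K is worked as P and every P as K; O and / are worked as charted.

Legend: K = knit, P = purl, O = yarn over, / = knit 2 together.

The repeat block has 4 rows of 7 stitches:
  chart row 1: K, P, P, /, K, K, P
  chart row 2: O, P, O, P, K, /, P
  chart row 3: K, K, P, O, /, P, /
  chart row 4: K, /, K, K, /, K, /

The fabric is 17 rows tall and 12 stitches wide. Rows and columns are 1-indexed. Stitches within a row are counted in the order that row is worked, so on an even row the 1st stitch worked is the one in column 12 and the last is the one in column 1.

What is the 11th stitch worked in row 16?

== STITCH ==
/

Derivation:
Row 16: (16-1) mod 4 = 3, so use chart row 4. Even row -> WS.
Chart row 4 tiled across columns 1-12: K / K K / K / K / K K /
WS: work from column 12 back to column 1 (reverse the tiled row), swapping K<->P (O and / unchanged).
Row 16 as worked: / P P / P / P / P P / P
Stitch 11 in working order -> /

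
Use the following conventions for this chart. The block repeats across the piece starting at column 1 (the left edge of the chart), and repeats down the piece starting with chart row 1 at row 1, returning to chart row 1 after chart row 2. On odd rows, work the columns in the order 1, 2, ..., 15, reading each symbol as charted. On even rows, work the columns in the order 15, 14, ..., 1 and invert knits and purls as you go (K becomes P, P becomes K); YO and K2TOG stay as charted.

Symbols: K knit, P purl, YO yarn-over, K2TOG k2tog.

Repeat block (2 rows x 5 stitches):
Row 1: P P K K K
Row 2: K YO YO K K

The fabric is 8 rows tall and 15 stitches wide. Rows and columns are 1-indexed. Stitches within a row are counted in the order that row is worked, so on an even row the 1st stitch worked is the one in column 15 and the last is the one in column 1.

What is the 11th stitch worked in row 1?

Row 1: (1-1) mod 2 = 0, so use chart row 1. Odd row -> RS.
Chart row 1 tiled across columns 1-15: P P K K K P P K K K P P K K K
Right side: take the tiled row as-is (worked left to right from column 1).
Stitch 11 in working order -> P

Result:
P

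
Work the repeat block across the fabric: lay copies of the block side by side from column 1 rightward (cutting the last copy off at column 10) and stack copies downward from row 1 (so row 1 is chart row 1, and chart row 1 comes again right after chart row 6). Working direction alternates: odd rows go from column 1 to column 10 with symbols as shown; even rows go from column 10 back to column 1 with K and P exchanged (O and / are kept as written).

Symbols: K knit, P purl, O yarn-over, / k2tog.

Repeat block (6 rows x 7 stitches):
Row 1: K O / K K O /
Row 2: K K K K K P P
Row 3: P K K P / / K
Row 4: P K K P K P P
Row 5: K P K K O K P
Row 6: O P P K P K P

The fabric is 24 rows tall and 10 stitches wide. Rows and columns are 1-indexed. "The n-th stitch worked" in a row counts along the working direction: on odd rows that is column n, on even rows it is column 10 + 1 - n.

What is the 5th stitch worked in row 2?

Row 2 uses chart row ((2-1) mod 6)+1 = 2. Row 2 is even, so WS.
Chart row 2 tiled across columns 1-10: K K K K K P P K K K
Wrong side: read the tiled row from column 10 down to 1 and exchange K with P (leave O, /).
Row 2 as worked: P P P K K P P P P P
Counting 5 along the worked row gives K.

== STITCH ==
K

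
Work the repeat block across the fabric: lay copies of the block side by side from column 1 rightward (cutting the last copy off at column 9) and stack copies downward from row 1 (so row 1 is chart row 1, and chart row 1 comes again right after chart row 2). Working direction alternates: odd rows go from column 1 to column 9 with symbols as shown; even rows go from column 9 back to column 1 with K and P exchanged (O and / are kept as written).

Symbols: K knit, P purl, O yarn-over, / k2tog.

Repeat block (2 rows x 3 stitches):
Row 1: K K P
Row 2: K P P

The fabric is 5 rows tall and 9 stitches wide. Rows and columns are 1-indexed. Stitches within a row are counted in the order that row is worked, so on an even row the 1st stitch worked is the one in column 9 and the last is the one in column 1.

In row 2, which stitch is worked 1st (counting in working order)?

Result:
K

Derivation:
Row 2: (2-1) mod 2 = 1, so use chart row 2. Even row -> WS.
Chart row 2 tiled across columns 1-9: K P P K P P K P P
Wrong side: read the tiled row from column 9 down to 1 and exchange K with P (leave O, /).
Row 2 as worked: K K P K K P K K P
Counting 1 along the worked row gives K.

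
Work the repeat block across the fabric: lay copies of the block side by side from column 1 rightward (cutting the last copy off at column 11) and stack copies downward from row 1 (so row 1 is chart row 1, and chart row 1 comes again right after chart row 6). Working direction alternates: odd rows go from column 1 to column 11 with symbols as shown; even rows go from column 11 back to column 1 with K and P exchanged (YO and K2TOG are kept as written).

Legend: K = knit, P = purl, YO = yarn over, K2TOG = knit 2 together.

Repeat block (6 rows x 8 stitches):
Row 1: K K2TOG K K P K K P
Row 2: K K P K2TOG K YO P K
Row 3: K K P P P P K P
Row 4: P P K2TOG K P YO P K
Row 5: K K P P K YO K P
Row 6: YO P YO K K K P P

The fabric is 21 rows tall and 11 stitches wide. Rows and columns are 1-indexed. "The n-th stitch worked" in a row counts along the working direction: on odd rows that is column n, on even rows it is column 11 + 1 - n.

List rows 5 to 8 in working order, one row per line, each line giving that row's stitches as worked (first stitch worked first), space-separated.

Row 5: chart row 5, RS - tile across columns 1-11 and work as-is.
Row 6: chart row 6, WS - tiled (columns 1-11): YO P YO K K K P P YO P YO; work from column 11 back to 1 with K<->P swapped.
Row 7: chart row 1, RS - tile across columns 1-11 and work as-is.
Row 8: chart row 2, WS - tiled (columns 1-11): K K P K2TOG K YO P K K K P; work from column 11 back to 1 with K<->P swapped.

Rows as worked:
K K P P K YO K P K K P
YO K YO K K P P P YO K YO
K K2TOG K K P K K P K K2TOG K
K P P P K YO P K2TOG K P P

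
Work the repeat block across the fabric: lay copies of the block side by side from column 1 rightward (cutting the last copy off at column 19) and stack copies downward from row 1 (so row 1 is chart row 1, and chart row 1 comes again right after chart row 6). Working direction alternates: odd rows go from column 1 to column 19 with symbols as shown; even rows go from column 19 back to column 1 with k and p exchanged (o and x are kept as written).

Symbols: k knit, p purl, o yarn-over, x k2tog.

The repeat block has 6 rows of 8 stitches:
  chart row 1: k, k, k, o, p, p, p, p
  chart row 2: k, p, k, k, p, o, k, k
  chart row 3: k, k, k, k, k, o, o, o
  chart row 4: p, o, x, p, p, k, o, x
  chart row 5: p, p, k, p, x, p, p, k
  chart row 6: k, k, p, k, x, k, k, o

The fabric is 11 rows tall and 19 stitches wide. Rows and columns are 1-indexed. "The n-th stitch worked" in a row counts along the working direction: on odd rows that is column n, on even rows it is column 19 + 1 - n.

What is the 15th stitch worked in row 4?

Row 4 uses chart row ((4-1) mod 6)+1 = 4. Row 4 is even, so WS.
Chart row 4 tiled across columns 1-19: p o x p p k o x p o x p p k o x p o x
Wrong side: read the tiled row from column 19 down to 1 and exchange k with p (leave o, x).
Row 4 as worked: x o k x o p k k x o k x o p k k x o k
Counting 15 along the worked row gives k.

Result:
k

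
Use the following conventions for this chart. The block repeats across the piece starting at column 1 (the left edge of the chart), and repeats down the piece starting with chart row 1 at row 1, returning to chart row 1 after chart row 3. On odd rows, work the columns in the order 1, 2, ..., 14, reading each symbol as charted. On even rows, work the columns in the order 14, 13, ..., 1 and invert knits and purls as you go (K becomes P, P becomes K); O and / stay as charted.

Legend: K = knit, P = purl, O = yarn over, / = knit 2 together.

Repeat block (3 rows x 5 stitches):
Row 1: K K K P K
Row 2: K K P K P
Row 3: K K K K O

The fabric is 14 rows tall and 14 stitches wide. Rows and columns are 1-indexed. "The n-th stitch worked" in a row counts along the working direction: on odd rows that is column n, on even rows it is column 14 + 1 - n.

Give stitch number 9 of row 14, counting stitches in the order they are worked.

Result:
P

Derivation:
Row 14 uses chart row ((14-1) mod 3)+1 = 2. Row 14 is even, so WS.
Chart row 2 tiled across columns 1-14: K K P K P K K P K P K K P K
WS: work from column 14 back to column 1 (reverse the tiled row), swapping K<->P (O and / unchanged).
Row 14 as worked: P K P P K P K P P K P K P P
Stitch 9 in working order -> P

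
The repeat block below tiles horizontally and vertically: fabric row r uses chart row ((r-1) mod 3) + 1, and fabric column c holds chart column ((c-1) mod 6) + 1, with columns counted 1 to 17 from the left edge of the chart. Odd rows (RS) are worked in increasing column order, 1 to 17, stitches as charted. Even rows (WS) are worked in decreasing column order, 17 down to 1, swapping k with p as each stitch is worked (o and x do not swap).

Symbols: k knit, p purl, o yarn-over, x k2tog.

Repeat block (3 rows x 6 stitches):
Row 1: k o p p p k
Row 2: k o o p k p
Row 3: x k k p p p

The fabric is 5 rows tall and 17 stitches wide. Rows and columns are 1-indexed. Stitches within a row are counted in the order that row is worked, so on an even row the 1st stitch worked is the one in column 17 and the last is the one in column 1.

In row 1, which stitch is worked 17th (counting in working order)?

Row 1: (1-1) mod 3 = 0, so use chart row 1. Odd row -> RS.
Chart row 1 tiled across columns 1-17: k o p p p k k o p p p k k o p p p
RS: work column 1 to column 17, symbols as charted — the tiled row is the row as worked.
The 17th stitch worked is p.

Stitch:
p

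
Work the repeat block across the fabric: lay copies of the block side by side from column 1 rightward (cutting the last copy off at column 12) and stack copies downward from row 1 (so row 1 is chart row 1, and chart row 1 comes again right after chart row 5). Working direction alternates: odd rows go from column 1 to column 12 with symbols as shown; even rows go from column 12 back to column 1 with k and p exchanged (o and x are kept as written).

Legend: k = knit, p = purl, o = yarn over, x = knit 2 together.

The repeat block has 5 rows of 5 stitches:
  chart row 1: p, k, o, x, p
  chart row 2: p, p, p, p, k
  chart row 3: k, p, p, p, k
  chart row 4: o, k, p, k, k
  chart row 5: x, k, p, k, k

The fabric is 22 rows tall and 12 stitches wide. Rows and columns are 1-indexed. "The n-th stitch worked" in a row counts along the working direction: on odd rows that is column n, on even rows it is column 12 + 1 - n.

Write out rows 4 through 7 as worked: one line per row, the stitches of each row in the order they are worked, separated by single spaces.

Row 4: chart row 4, WS - tiled (columns 1-12): o k p k k o k p k k o k; work from column 12 back to 1 with k<->p swapped.
Row 5: chart row 5, RS - tile across columns 1-12 and work as-is.
Row 6: chart row 1, WS - tiled (columns 1-12): p k o x p p k o x p p k; work from column 12 back to 1 with k<->p swapped.
Row 7: chart row 2, RS - tile across columns 1-12 and work as-is.

Result:
p o p p k p o p p k p o
x k p k k x k p k k x k
p k k x o p k k x o p k
p p p p k p p p p k p p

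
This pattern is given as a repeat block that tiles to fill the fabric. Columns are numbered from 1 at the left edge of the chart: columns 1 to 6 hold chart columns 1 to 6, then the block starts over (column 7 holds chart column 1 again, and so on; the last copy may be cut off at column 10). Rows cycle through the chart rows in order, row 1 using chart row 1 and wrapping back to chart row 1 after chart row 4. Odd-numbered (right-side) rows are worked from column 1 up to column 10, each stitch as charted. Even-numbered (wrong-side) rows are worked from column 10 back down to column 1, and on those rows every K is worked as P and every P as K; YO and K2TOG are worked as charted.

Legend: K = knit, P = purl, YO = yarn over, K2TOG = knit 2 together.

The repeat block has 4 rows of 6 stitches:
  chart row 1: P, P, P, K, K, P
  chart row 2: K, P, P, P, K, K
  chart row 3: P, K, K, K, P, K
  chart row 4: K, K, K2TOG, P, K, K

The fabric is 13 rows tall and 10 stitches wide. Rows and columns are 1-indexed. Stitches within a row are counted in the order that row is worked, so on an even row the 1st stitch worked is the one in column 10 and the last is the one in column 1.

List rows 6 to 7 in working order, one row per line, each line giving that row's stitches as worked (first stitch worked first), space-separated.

Rows as worked:
K K K P P P K K K P
P K K K P K P K K K

Derivation:
Row 6: chart row 2, WS - tiled (columns 1-10): K P P P K K K P P P; work from column 10 back to 1 with K<->P swapped.
Row 7: chart row 3, RS - tile across columns 1-10 and work as-is.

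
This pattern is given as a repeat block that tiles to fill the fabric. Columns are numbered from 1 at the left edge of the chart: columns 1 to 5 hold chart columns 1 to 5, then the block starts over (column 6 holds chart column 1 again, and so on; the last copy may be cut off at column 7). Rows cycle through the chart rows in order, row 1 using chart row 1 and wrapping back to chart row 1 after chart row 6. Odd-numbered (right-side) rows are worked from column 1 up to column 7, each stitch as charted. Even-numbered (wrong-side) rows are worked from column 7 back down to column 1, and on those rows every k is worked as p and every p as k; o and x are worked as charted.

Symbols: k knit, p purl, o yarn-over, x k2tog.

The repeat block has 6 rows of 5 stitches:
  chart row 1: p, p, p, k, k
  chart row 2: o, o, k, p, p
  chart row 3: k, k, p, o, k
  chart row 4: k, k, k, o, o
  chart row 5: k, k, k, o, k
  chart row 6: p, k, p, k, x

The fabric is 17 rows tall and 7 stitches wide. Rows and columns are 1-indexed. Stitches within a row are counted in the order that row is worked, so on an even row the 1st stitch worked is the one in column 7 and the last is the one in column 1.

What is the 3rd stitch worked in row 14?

Result:
k

Derivation:
For row 14: chart row = ((14-1) mod 6) + 1 = 2; this is a WS (even) row.
Chart row 2 tiled across columns 1-7: o o k p p o o
WS row: flip the tiled sequence (start at column 7) and apply k<->p; o and x stay.
Row 14 as worked: o o k k p o o
Counting 3 along the worked row gives k.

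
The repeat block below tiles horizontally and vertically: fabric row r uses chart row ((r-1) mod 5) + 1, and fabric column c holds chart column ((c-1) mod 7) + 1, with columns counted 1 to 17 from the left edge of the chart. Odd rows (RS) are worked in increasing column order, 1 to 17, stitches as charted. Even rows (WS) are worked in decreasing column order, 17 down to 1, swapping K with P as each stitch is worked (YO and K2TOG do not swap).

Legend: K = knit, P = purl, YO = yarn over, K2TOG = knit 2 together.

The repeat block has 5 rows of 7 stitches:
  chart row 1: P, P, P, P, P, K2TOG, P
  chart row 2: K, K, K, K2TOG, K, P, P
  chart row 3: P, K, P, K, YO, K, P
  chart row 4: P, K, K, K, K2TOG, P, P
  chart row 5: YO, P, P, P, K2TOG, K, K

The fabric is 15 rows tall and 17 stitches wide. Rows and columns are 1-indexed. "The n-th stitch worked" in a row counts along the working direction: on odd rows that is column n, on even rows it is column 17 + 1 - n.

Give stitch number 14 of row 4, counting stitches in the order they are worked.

Stitch:
P

Derivation:
For row 4: chart row = ((4-1) mod 5) + 1 = 4; this is a WS (even) row.
Chart row 4 tiled across columns 1-17: P K K K K2TOG P P P K K K K2TOG P P P K K
WS: work from column 17 back to column 1 (reverse the tiled row), swapping K<->P (YO and K2TOG unchanged).
Row 4 as worked: P P K K K K2TOG P P P K K K K2TOG P P P K
Counting 14 along the worked row gives P.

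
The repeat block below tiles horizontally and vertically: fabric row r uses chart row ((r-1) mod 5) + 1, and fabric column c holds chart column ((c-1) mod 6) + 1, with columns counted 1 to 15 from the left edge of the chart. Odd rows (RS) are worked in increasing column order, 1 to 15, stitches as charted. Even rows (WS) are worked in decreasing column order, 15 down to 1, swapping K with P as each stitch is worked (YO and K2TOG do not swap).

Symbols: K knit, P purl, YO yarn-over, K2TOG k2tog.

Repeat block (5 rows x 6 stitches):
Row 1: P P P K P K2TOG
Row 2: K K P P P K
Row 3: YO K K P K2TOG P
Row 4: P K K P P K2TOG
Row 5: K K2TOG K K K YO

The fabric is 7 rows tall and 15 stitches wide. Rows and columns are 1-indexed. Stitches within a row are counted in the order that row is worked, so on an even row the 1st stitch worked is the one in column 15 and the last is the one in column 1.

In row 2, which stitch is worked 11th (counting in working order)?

Row 2 uses chart row ((2-1) mod 5)+1 = 2. Row 2 is even, so WS.
Chart row 2 tiled across columns 1-15: K K P P P K K K P P P K K K P
WS row: flip the tiled sequence (start at column 15) and apply K<->P; YO and K2TOG stay.
Row 2 as worked: K P P P K K K P P P K K K P P
The 11th stitch worked is K.

Stitch:
K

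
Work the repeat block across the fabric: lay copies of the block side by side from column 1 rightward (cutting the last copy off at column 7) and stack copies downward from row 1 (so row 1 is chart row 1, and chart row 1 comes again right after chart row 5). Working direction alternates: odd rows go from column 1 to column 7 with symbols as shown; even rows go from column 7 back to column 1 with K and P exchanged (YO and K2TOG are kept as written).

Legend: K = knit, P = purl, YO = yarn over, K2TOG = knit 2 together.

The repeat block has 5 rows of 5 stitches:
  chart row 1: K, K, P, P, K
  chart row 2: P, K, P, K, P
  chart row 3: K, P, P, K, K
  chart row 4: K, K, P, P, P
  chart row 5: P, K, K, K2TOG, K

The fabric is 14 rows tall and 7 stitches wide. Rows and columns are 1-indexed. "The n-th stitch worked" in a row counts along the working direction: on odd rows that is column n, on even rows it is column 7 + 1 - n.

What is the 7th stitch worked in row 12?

Row 12 uses chart row ((12-1) mod 5)+1 = 2. Row 12 is even, so WS.
Chart row 2 tiled across columns 1-7: P K P K P P K
Wrong side: read the tiled row from column 7 down to 1 and exchange K with P (leave YO, K2TOG).
Row 12 as worked: P K K P K P K
The 7th stitch worked is K.

Result:
K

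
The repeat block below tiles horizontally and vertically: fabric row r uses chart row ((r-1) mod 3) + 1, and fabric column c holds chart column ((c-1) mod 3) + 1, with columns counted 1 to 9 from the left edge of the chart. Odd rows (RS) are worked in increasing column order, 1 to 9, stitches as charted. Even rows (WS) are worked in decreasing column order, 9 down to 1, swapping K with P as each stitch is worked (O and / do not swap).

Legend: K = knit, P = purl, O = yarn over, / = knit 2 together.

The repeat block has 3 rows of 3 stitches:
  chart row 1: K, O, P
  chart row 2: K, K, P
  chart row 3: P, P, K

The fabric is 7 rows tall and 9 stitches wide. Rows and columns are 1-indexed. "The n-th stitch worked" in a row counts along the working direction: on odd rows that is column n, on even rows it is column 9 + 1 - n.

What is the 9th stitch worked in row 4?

Row 4 uses chart row ((4-1) mod 3)+1 = 1. Row 4 is even, so WS.
Chart row 1 tiled across columns 1-9: K O P K O P K O P
WS: work from column 9 back to column 1 (reverse the tiled row), swapping K<->P (O and / unchanged).
Row 4 as worked: K O P K O P K O P
Stitch 9 in working order -> P

== STITCH ==
P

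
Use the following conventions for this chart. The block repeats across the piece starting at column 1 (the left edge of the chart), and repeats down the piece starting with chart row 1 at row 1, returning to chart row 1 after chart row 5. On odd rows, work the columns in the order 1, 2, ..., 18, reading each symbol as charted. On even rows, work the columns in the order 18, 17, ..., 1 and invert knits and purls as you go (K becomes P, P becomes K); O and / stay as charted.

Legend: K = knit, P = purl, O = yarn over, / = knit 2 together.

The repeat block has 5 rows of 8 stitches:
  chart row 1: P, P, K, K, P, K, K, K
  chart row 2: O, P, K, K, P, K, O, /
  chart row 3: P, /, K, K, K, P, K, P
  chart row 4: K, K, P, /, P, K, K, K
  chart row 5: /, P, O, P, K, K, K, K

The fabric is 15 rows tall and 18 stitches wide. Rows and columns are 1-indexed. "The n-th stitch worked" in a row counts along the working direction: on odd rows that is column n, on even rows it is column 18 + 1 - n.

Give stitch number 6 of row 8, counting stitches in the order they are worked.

== STITCH ==
P

Derivation:
For row 8: chart row = ((8-1) mod 5) + 1 = 3; this is a WS (even) row.
Chart row 3 tiled across columns 1-18: P / K K K P K P P / K K K P K P P /
WS row: flip the tiled sequence (start at column 18) and apply K<->P; O and / stay.
Row 8 as worked: / K K P K P P P / K K P K P P P / K
Stitch 6 in working order -> P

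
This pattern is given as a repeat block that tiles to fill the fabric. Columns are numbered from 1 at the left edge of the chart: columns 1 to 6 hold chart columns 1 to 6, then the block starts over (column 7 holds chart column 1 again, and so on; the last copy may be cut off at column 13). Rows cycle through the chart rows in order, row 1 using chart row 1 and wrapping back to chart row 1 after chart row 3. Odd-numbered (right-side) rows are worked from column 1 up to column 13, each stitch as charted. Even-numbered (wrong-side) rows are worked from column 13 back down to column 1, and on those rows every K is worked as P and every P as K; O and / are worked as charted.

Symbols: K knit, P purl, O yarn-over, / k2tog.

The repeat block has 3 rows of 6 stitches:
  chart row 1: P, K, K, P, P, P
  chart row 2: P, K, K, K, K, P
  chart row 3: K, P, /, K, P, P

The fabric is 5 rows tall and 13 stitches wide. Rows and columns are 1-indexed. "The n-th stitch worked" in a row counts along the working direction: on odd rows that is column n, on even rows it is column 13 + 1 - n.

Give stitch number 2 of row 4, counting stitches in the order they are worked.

Row 4 uses chart row ((4-1) mod 3)+1 = 1. Row 4 is even, so WS.
Chart row 1 tiled across columns 1-13: P K K P P P P K K P P P P
WS: work from column 13 back to column 1 (reverse the tiled row), swapping K<->P (O and / unchanged).
Row 4 as worked: K K K K P P K K K K P P K
The 2nd stitch worked is K.

== STITCH ==
K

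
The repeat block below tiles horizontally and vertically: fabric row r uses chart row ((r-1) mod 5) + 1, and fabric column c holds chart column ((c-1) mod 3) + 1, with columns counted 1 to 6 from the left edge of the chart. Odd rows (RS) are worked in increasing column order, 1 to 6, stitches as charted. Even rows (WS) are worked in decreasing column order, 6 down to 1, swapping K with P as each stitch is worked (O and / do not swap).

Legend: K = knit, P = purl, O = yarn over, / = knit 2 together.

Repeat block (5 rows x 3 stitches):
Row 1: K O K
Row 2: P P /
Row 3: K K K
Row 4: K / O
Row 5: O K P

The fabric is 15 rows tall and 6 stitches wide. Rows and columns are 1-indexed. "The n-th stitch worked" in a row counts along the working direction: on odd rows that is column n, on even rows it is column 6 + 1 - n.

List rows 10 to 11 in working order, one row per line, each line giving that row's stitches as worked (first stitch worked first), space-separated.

== ROWS AS WORKED ==
K P O K P O
K O K K O K

Derivation:
Row 10: chart row 5, WS - tiled (columns 1-6): O K P O K P; work from column 6 back to 1 with K<->P swapped.
Row 11: chart row 1, RS - tile across columns 1-6 and work as-is.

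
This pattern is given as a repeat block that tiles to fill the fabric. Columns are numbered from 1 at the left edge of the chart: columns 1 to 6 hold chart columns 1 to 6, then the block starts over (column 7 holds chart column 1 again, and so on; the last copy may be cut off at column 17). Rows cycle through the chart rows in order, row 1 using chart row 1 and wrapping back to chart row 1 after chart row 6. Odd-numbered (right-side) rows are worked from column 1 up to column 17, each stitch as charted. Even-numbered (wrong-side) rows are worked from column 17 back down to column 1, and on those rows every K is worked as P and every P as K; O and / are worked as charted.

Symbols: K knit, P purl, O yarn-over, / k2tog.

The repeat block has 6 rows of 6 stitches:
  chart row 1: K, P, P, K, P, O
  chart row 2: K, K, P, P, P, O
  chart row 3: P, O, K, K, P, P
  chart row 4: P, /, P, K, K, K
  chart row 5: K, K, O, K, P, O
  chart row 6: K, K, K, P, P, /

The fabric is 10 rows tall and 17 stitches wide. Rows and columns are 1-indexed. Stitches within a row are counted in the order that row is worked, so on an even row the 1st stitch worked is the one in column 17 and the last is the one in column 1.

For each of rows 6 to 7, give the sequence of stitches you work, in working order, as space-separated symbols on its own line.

== ROWS AS WORKED ==
K K P P P / K K P P P / K K P P P
K P P K P O K P P K P O K P P K P

Derivation:
Row 6: chart row 6, WS - tiled (columns 1-17): K K K P P / K K K P P / K K K P P; work from column 17 back to 1 with K<->P swapped.
Row 7: chart row 1, RS - tile across columns 1-17 and work as-is.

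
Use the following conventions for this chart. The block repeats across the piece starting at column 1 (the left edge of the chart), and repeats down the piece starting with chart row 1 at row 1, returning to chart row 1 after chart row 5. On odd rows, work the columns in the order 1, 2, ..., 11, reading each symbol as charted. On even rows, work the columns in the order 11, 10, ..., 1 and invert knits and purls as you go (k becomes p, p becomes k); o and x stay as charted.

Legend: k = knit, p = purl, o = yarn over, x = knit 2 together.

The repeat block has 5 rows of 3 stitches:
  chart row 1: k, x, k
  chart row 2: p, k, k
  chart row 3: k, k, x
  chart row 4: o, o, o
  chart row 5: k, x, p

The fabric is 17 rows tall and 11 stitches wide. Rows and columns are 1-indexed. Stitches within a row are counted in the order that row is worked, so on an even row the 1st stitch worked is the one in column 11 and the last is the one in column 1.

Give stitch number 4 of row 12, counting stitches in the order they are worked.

Stitch:
p

Derivation:
For row 12: chart row = ((12-1) mod 5) + 1 = 2; this is a WS (even) row.
Chart row 2 tiled across columns 1-11: p k k p k k p k k p k
WS: work from column 11 back to column 1 (reverse the tiled row), swapping k<->p (o and x unchanged).
Row 12 as worked: p k p p k p p k p p k
Stitch 4 in working order -> p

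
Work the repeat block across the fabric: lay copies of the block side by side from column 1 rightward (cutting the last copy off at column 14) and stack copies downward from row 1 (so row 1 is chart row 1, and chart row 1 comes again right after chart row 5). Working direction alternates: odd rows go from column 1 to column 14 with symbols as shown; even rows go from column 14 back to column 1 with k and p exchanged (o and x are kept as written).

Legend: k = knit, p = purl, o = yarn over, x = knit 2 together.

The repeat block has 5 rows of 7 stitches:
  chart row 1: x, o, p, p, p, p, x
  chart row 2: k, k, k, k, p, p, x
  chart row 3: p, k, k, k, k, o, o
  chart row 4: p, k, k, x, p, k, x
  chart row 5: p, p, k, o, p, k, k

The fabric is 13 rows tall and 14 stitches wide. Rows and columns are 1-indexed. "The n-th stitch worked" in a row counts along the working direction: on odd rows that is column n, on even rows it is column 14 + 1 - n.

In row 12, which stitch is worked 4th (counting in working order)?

Row 12: (12-1) mod 5 = 1, so use chart row 2. Even row -> WS.
Chart row 2 tiled across columns 1-14: k k k k p p x k k k k p p x
WS row: flip the tiled sequence (start at column 14) and apply k<->p; o and x stay.
Row 12 as worked: x k k p p p p x k k p p p p
Counting 4 along the worked row gives p.

== STITCH ==
p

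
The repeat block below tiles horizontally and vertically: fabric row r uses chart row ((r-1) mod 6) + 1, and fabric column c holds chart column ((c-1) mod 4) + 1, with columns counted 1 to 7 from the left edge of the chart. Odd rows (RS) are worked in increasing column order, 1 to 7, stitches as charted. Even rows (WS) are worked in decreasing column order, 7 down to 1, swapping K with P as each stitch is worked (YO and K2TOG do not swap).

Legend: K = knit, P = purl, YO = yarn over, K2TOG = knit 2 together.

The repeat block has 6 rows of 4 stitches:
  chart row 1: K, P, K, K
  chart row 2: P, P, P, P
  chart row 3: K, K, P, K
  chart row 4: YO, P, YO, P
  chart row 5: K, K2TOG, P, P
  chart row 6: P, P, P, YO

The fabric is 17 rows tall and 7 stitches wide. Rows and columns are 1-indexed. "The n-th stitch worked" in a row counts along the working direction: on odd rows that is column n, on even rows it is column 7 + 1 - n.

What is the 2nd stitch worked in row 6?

Row 6: (6-1) mod 6 = 5, so use chart row 6. Even row -> WS.
Chart row 6 tiled across columns 1-7: P P P YO P P P
WS row: flip the tiled sequence (start at column 7) and apply K<->P; YO and K2TOG stay.
Row 6 as worked: K K K YO K K K
The 2nd stitch worked is K.

Stitch:
K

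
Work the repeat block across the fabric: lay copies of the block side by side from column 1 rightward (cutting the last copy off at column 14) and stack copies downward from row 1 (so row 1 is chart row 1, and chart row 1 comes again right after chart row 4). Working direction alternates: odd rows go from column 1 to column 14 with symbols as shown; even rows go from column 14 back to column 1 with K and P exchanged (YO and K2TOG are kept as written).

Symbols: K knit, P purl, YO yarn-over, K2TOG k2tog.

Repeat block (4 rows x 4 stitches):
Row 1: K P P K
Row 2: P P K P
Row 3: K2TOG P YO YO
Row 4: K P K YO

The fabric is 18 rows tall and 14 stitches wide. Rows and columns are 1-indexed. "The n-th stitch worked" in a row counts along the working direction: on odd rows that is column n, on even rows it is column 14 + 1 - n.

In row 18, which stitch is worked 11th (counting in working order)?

Row 18: (18-1) mod 4 = 1, so use chart row 2. Even row -> WS.
Chart row 2 tiled across columns 1-14: P P K P P P K P P P K P P P
WS row: flip the tiled sequence (start at column 14) and apply K<->P; YO and K2TOG stay.
Row 18 as worked: K K K P K K K P K K K P K K
The 11th stitch worked is K.

Stitch:
K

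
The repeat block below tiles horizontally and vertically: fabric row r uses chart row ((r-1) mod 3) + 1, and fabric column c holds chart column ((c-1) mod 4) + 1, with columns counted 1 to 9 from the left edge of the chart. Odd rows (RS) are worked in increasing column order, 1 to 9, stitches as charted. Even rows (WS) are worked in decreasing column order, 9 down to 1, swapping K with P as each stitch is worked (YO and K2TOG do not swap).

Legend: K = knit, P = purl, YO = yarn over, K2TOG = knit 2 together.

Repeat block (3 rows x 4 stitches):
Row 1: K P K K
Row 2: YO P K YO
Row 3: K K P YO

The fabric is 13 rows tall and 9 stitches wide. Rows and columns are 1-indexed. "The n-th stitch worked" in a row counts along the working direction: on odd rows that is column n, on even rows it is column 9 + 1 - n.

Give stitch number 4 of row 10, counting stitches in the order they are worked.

Result:
K

Derivation:
For row 10: chart row = ((10-1) mod 3) + 1 = 1; this is a WS (even) row.
Chart row 1 tiled across columns 1-9: K P K K K P K K K
WS row: flip the tiled sequence (start at column 9) and apply K<->P; YO and K2TOG stay.
Row 10 as worked: P P P K P P P K P
Counting 4 along the worked row gives K.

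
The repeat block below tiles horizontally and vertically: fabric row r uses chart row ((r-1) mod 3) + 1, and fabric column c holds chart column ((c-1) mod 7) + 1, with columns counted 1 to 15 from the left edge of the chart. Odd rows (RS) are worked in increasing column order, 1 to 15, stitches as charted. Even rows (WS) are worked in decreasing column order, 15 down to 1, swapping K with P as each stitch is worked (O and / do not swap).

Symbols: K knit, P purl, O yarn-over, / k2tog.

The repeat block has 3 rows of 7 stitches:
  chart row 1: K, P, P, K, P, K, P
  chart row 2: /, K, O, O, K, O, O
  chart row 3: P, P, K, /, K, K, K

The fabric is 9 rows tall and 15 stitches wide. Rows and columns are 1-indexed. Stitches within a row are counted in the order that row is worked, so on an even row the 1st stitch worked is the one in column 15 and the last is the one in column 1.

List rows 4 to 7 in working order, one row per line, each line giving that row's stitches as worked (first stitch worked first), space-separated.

Row 4: chart row 1, WS - tiled (columns 1-15): K P P K P K P K P P K P K P K; work from column 15 back to 1 with K<->P swapped.
Row 5: chart row 2, RS - tile across columns 1-15 and work as-is.
Row 6: chart row 3, WS - tiled (columns 1-15): P P K / K K K P P K / K K K P; work from column 15 back to 1 with K<->P swapped.
Row 7: chart row 1, RS - tile across columns 1-15 and work as-is.

Result:
P K P K P K K P K P K P K K P
/ K O O K O O / K O O K O O /
K P P P / P K K P P P / P K K
K P P K P K P K P P K P K P K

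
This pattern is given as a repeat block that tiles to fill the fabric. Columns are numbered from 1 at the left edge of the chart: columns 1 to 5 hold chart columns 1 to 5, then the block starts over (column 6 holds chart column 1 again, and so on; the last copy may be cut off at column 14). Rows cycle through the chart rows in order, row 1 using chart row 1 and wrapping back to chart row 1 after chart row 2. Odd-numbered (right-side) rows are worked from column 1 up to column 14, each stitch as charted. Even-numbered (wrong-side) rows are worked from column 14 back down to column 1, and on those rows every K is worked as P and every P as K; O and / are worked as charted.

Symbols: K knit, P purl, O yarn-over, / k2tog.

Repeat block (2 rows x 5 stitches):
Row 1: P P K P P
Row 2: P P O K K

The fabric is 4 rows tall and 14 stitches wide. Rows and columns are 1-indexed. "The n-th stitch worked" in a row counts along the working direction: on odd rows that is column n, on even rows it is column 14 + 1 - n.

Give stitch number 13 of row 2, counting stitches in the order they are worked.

Row 2 uses chart row ((2-1) mod 2)+1 = 2. Row 2 is even, so WS.
Chart row 2 tiled across columns 1-14: P P O K K P P O K K P P O K
WS: work from column 14 back to column 1 (reverse the tiled row), swapping K<->P (O and / unchanged).
Row 2 as worked: P O K K P P O K K P P O K K
Counting 13 along the worked row gives K.

Stitch:
K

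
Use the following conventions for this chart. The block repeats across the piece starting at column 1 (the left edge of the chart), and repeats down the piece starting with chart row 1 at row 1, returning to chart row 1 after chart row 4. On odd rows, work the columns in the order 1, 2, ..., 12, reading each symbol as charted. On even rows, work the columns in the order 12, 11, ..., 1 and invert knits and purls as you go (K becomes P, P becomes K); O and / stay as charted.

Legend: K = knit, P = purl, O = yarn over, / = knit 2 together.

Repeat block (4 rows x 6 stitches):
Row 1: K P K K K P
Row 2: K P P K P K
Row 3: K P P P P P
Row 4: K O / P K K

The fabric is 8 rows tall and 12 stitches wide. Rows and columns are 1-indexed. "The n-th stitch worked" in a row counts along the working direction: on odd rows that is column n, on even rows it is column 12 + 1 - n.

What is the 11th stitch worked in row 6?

Stitch:
K

Derivation:
For row 6: chart row = ((6-1) mod 4) + 1 = 2; this is a WS (even) row.
Chart row 2 tiled across columns 1-12: K P P K P K K P P K P K
Wrong side: read the tiled row from column 12 down to 1 and exchange K with P (leave O, /).
Row 6 as worked: P K P K K P P K P K K P
The 11th stitch worked is K.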